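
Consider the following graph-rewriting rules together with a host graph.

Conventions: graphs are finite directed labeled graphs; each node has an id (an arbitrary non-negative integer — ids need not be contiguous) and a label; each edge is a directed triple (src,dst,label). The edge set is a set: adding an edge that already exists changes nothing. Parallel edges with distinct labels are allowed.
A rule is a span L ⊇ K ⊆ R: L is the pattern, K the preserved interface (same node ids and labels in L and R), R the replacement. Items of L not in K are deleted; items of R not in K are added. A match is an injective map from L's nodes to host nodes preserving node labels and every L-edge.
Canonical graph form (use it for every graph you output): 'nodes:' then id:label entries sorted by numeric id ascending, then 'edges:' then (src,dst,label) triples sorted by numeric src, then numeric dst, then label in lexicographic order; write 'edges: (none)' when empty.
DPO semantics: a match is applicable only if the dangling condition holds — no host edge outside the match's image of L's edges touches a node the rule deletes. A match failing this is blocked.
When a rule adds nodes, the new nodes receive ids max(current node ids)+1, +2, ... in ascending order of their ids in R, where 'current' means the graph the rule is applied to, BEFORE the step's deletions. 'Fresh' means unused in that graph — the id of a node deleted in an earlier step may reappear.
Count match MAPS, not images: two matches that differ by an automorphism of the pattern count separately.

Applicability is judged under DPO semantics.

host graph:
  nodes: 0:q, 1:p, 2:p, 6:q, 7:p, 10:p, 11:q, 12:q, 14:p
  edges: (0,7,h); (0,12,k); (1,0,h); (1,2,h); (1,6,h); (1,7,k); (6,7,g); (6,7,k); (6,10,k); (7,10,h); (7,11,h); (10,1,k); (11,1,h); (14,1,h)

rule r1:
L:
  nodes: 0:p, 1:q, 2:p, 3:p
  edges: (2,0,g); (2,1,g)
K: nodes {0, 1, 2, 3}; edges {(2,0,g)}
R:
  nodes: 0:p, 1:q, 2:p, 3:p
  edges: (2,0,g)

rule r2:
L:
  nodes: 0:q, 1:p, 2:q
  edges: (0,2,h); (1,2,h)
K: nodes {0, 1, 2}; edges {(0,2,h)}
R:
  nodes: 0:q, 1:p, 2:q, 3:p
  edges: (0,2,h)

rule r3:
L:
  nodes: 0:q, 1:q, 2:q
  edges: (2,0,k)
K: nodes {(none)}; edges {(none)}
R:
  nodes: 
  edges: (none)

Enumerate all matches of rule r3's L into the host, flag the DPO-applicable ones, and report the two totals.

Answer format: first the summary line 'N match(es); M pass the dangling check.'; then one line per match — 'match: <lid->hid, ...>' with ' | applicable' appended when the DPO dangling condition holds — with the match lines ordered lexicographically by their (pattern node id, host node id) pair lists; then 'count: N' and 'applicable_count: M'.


2 match(es); 0 pass the dangling check.
match: 0->12, 1->6, 2->0
match: 0->12, 1->11, 2->0
count: 2
applicable_count: 0


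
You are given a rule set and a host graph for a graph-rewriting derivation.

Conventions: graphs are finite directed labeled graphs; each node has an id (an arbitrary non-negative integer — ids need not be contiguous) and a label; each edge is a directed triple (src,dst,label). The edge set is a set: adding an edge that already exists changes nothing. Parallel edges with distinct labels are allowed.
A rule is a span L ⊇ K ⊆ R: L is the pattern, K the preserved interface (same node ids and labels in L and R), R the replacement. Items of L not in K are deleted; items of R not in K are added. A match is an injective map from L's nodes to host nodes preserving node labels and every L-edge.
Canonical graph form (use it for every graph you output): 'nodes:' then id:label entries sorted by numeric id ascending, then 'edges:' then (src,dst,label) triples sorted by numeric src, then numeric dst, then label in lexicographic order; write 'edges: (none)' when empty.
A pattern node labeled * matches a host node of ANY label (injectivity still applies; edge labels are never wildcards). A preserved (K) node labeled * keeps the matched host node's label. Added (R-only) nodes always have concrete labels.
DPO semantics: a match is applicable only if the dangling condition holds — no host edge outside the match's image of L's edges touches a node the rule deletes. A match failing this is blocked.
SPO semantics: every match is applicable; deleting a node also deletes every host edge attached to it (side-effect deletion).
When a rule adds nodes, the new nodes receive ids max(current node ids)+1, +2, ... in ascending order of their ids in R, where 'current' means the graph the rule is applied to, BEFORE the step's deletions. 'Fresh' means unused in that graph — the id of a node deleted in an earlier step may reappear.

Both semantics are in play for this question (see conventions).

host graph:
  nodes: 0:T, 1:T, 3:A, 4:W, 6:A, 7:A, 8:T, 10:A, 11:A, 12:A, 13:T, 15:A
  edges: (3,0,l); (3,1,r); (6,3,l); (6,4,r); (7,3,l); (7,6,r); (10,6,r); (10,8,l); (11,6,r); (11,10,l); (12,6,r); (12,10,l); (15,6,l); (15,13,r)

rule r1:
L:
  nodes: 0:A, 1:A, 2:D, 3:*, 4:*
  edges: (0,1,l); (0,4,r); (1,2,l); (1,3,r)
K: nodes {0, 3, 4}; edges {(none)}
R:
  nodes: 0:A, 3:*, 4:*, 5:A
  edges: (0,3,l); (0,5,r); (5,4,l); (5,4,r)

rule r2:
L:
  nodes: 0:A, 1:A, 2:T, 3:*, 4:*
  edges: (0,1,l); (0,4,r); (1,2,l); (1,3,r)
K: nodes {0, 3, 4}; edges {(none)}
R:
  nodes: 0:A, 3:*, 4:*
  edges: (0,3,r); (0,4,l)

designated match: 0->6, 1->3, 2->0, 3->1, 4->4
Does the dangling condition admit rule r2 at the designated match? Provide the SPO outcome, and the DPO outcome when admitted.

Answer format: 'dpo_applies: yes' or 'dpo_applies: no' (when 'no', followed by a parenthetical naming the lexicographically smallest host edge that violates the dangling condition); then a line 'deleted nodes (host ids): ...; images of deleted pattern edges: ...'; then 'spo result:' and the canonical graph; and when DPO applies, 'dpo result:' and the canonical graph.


dpo_applies: no
(the rule deletes node 3, which keeps host edge (7,3,l) outside the match image — the dangling condition fails, DPO blocks; SPO proceeds and side-deletes such edges)
deleted nodes (host ids): 0, 3; images of deleted pattern edges: (3,0,l); (3,1,r); (6,3,l); (6,4,r)
spo result:
nodes: 1:T, 4:W, 6:A, 7:A, 8:T, 10:A, 11:A, 12:A, 13:T, 15:A
edges: (6,1,r); (6,4,l); (7,6,r); (10,6,r); (10,8,l); (11,6,r); (11,10,l); (12,6,r); (12,10,l); (15,6,l); (15,13,r)


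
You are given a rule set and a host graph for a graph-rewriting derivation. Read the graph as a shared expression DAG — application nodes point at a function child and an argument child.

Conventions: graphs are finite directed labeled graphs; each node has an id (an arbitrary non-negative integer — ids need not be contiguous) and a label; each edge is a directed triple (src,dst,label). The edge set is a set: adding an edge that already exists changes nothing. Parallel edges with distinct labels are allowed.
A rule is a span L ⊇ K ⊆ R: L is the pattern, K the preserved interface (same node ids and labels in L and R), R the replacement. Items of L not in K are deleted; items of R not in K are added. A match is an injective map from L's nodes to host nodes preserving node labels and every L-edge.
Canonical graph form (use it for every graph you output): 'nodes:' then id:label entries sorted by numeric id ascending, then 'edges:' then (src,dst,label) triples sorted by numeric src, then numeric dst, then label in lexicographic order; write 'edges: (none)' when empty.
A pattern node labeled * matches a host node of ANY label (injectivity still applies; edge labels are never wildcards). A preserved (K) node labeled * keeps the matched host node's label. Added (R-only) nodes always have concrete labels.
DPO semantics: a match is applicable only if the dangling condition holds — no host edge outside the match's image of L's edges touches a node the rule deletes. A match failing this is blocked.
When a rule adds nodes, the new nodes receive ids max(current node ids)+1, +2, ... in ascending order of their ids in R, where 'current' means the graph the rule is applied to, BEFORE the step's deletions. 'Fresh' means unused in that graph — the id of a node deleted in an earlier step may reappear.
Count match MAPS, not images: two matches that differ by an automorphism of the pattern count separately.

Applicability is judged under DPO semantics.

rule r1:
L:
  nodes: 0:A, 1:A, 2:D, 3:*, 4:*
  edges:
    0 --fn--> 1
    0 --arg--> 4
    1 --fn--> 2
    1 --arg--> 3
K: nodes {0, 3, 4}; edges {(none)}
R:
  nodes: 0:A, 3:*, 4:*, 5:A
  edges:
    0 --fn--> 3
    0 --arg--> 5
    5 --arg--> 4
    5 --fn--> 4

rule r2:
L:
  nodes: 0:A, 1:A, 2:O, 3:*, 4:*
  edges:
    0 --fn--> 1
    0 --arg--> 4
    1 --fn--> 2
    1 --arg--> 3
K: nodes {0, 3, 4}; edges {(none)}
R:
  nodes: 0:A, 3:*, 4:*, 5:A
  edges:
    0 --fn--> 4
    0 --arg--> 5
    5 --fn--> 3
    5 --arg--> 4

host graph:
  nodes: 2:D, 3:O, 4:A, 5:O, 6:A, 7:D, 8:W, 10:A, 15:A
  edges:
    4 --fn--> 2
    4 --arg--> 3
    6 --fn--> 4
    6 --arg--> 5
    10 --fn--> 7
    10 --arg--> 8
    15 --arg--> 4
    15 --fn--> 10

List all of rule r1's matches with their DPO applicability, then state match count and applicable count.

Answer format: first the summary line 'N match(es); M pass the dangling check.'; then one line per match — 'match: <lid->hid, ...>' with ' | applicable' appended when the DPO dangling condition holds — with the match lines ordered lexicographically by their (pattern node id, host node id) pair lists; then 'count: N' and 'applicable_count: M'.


2 match(es); 1 pass the dangling check.
match: 0->6, 1->4, 2->2, 3->3, 4->5
match: 0->15, 1->10, 2->7, 3->8, 4->4 | applicable
count: 2
applicable_count: 1


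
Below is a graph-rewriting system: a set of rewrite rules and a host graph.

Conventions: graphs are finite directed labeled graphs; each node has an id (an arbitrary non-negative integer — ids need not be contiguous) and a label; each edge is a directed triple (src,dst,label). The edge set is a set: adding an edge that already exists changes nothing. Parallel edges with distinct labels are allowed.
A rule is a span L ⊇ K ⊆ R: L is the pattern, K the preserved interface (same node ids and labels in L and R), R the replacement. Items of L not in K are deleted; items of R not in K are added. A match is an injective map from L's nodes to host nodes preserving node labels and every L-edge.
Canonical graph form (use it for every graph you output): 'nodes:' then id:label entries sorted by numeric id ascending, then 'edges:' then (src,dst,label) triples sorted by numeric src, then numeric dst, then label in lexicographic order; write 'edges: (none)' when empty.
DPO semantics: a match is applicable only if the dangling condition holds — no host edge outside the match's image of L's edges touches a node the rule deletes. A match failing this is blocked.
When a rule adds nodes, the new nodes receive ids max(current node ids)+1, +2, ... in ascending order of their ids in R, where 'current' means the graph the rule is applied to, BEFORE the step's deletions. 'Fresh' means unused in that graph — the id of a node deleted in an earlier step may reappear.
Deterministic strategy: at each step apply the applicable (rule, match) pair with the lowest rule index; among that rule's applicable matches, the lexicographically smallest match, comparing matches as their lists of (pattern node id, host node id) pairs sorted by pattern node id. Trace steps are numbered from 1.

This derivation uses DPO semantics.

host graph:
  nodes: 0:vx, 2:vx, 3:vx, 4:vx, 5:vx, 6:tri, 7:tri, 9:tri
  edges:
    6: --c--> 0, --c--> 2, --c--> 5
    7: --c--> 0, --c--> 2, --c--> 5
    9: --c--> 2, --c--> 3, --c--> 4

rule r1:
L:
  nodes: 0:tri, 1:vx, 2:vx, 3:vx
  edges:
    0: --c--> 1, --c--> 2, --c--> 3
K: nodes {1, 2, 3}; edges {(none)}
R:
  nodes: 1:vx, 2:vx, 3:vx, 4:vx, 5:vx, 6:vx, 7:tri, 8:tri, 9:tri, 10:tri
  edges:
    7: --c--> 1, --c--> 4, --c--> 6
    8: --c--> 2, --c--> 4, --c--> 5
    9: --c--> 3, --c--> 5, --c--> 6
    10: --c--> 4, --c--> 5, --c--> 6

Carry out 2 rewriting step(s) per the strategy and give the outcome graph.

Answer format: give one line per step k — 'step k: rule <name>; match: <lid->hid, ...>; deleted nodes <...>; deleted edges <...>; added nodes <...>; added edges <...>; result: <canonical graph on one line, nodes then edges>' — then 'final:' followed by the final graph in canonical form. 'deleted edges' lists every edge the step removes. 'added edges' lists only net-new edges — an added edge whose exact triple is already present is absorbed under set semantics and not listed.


step 1: rule r1; match: 0->6, 1->0, 2->2, 3->5; deleted nodes 6; deleted edges (6,0,c); (6,2,c); (6,5,c); added nodes 10, 11, 12, 13, 14, 15, 16; added edges (13,0,c); (13,10,c); (13,12,c); (14,2,c); (14,10,c); (14,11,c); (15,5,c); (15,11,c); (15,12,c); (16,10,c); (16,11,c); (16,12,c); result: nodes: 0:vx, 2:vx, 3:vx, 4:vx, 5:vx, 7:tri, 9:tri, 10:vx, 11:vx, 12:vx, 13:tri, 14:tri, 15:tri, 16:tri edges: (7,0,c); (7,2,c); (7,5,c); (9,2,c); (9,3,c); (9,4,c); (13,0,c); (13,10,c); (13,12,c); (14,2,c); (14,10,c); (14,11,c); (15,5,c); (15,11,c); (15,12,c); (16,10,c); (16,11,c); (16,12,c)
step 2: rule r1; match: 0->7, 1->0, 2->2, 3->5; deleted nodes 7; deleted edges (7,0,c); (7,2,c); (7,5,c); added nodes 17, 18, 19, 20, 21, 22, 23; added edges (20,0,c); (20,17,c); (20,19,c); (21,2,c); (21,17,c); (21,18,c); (22,5,c); (22,18,c); (22,19,c); (23,17,c); (23,18,c); (23,19,c); result: nodes: 0:vx, 2:vx, 3:vx, 4:vx, 5:vx, 9:tri, 10:vx, 11:vx, 12:vx, 13:tri, 14:tri, 15:tri, 16:tri, 17:vx, 18:vx, 19:vx, 20:tri, 21:tri, 22:tri, 23:tri edges: (9,2,c); (9,3,c); (9,4,c); (13,0,c); (13,10,c); (13,12,c); (14,2,c); (14,10,c); (14,11,c); (15,5,c); (15,11,c); (15,12,c); (16,10,c); (16,11,c); (16,12,c); (20,0,c); (20,17,c); (20,19,c); (21,2,c); (21,17,c); (21,18,c); (22,5,c); (22,18,c); (22,19,c); (23,17,c); (23,18,c); (23,19,c)
final:
nodes: 0:vx, 2:vx, 3:vx, 4:vx, 5:vx, 9:tri, 10:vx, 11:vx, 12:vx, 13:tri, 14:tri, 15:tri, 16:tri, 17:vx, 18:vx, 19:vx, 20:tri, 21:tri, 22:tri, 23:tri
edges: (9,2,c); (9,3,c); (9,4,c); (13,0,c); (13,10,c); (13,12,c); (14,2,c); (14,10,c); (14,11,c); (15,5,c); (15,11,c); (15,12,c); (16,10,c); (16,11,c); (16,12,c); (20,0,c); (20,17,c); (20,19,c); (21,2,c); (21,17,c); (21,18,c); (22,5,c); (22,18,c); (22,19,c); (23,17,c); (23,18,c); (23,19,c)


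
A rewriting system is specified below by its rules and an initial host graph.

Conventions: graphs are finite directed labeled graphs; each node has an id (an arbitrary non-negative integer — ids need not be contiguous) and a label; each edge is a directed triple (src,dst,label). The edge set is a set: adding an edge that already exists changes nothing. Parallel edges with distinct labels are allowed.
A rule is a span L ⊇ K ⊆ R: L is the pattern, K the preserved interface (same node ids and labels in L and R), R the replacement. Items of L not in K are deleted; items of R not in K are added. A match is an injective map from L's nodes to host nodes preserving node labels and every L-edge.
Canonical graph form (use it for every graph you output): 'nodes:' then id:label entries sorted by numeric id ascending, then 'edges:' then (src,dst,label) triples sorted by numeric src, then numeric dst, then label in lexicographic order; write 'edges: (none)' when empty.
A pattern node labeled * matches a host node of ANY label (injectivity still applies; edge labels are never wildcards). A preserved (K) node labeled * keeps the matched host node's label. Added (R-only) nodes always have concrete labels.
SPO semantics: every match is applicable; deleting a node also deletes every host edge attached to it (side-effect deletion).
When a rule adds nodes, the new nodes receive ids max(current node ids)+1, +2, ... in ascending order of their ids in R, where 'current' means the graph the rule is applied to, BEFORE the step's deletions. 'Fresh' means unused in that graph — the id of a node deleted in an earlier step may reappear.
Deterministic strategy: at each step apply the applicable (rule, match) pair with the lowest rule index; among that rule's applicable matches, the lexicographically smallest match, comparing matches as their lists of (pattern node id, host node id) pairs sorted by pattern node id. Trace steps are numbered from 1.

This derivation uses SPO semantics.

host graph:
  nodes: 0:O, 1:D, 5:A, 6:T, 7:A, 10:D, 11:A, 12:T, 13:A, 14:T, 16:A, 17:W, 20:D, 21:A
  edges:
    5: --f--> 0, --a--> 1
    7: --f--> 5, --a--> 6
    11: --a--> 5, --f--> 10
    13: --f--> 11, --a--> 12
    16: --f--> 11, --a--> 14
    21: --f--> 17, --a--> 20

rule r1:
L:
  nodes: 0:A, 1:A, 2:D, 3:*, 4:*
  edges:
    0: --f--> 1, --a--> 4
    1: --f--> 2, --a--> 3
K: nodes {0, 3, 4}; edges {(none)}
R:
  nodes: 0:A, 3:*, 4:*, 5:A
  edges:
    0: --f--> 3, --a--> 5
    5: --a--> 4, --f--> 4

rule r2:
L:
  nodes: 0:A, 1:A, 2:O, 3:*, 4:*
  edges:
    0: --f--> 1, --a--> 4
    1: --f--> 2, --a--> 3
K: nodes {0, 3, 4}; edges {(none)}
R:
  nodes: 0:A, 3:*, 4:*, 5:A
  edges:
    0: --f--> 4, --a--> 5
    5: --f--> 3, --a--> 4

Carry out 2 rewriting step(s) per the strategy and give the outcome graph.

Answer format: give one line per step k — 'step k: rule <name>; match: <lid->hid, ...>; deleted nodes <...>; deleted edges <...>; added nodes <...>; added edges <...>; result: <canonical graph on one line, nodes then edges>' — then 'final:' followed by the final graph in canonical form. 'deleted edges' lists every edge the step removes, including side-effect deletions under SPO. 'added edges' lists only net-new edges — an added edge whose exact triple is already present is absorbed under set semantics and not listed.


step 1: rule r1; match: 0->13, 1->11, 2->10, 3->5, 4->12; deleted nodes 10, 11; deleted edges (11,5,a); (11,10,f); (13,11,f); (13,12,a); (16,11,f); added nodes 22; added edges (13,5,f); (13,22,a); (22,12,a); (22,12,f); result: nodes: 0:O, 1:D, 5:A, 6:T, 7:A, 12:T, 13:A, 14:T, 16:A, 17:W, 20:D, 21:A, 22:A edges: (5,0,f); (5,1,a); (7,5,f); (7,6,a); (13,5,f); (13,22,a); (16,14,a); (21,17,f); (21,20,a); (22,12,a); (22,12,f)
step 2: rule r2; match: 0->7, 1->5, 2->0, 3->1, 4->6; deleted nodes 0, 5; deleted edges (5,0,f); (5,1,a); (7,5,f); (7,6,a); (13,5,f); added nodes 23; added edges (7,6,f); (7,23,a); (23,1,f); (23,6,a); result: nodes: 1:D, 6:T, 7:A, 12:T, 13:A, 14:T, 16:A, 17:W, 20:D, 21:A, 22:A, 23:A edges: (7,6,f); (7,23,a); (13,22,a); (16,14,a); (21,17,f); (21,20,a); (22,12,a); (22,12,f); (23,1,f); (23,6,a)
final:
nodes: 1:D, 6:T, 7:A, 12:T, 13:A, 14:T, 16:A, 17:W, 20:D, 21:A, 22:A, 23:A
edges: (7,6,f); (7,23,a); (13,22,a); (16,14,a); (21,17,f); (21,20,a); (22,12,a); (22,12,f); (23,1,f); (23,6,a)


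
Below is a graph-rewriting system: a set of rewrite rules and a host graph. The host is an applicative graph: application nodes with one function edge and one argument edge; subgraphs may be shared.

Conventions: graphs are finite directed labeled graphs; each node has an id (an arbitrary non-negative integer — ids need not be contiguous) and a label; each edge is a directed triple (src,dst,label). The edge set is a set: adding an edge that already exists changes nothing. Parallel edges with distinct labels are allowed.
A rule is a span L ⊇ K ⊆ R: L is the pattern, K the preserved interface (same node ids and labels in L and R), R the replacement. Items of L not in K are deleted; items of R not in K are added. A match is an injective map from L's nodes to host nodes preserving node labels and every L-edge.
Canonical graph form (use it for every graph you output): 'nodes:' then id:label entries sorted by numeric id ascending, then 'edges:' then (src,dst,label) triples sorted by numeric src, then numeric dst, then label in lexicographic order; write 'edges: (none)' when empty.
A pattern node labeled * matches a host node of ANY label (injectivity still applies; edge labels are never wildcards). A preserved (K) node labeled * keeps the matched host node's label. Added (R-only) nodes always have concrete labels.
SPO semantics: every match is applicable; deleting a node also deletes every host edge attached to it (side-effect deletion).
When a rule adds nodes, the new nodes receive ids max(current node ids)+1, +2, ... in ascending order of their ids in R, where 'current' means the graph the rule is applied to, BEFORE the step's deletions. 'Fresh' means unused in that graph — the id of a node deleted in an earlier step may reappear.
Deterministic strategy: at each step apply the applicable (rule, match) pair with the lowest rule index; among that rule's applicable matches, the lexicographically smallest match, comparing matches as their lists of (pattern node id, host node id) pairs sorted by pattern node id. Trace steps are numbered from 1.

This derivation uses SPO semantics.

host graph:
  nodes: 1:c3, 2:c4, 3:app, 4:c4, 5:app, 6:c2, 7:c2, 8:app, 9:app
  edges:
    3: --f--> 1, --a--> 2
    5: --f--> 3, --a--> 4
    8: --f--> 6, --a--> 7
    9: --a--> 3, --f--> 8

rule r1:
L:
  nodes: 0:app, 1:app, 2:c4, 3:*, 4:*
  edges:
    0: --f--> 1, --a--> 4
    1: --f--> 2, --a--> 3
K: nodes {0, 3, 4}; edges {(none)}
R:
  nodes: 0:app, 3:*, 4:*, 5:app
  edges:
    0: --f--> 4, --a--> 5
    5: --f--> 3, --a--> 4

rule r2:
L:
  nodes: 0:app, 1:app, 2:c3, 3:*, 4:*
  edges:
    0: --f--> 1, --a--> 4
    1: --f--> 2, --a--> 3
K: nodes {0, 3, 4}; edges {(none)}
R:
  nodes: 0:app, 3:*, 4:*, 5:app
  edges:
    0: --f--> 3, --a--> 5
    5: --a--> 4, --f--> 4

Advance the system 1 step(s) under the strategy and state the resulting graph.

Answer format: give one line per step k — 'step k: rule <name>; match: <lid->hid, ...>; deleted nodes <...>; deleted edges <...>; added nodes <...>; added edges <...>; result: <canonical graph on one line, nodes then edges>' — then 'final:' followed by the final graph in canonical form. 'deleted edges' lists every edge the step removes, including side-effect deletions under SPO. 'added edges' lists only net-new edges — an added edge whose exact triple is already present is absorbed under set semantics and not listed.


step 1: rule r2; match: 0->5, 1->3, 2->1, 3->2, 4->4; deleted nodes 1, 3; deleted edges (3,1,f); (3,2,a); (5,3,f); (5,4,a); (9,3,a); added nodes 10; added edges (5,2,f); (5,10,a); (10,4,a); (10,4,f); result: nodes: 2:c4, 4:c4, 5:app, 6:c2, 7:c2, 8:app, 9:app, 10:app edges: (5,2,f); (5,10,a); (8,6,f); (8,7,a); (9,8,f); (10,4,a); (10,4,f)
final:
nodes: 2:c4, 4:c4, 5:app, 6:c2, 7:c2, 8:app, 9:app, 10:app
edges: (5,2,f); (5,10,a); (8,6,f); (8,7,a); (9,8,f); (10,4,a); (10,4,f)


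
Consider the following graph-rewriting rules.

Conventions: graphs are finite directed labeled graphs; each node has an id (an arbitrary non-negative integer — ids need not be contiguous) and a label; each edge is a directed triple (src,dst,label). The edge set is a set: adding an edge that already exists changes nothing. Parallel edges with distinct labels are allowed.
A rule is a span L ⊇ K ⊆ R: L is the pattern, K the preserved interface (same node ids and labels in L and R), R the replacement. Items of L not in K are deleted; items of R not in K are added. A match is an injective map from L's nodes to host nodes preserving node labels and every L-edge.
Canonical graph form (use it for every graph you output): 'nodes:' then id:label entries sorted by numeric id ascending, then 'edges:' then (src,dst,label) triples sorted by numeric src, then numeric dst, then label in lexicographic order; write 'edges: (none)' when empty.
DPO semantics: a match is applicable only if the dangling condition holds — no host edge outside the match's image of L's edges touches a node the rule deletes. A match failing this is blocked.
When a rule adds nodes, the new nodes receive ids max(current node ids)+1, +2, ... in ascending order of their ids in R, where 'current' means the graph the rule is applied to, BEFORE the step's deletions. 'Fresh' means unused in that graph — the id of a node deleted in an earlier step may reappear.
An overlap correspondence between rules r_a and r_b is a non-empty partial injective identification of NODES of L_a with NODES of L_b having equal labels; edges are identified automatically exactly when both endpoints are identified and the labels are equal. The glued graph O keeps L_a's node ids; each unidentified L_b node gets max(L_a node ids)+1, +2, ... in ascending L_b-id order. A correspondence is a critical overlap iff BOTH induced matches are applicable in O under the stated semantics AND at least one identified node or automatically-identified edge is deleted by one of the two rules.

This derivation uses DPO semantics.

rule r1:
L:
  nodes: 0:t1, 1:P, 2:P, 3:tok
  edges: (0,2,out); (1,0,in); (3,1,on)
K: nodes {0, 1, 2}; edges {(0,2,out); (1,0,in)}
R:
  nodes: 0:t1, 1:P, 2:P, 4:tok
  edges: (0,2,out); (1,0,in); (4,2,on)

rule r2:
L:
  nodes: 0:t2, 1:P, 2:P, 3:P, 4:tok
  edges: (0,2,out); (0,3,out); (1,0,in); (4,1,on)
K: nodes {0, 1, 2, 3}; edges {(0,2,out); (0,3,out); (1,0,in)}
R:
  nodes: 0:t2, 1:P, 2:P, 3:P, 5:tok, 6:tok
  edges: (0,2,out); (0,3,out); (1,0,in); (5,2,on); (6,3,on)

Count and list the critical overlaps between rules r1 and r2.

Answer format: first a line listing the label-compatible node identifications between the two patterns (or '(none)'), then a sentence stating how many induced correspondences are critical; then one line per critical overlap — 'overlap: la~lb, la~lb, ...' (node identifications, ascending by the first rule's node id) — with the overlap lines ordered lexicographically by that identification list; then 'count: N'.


label-compatible node identifications between L(r1) and L(r2): 1~1, 1~2, 1~3, 2~1, 2~2, 2~3, 3~4
3 of the induced correspondences are critical overlaps of r1 and r2.
overlap: 1~1, 2~2, 3~4
overlap: 1~1, 2~3, 3~4
overlap: 1~1, 3~4
count: 3


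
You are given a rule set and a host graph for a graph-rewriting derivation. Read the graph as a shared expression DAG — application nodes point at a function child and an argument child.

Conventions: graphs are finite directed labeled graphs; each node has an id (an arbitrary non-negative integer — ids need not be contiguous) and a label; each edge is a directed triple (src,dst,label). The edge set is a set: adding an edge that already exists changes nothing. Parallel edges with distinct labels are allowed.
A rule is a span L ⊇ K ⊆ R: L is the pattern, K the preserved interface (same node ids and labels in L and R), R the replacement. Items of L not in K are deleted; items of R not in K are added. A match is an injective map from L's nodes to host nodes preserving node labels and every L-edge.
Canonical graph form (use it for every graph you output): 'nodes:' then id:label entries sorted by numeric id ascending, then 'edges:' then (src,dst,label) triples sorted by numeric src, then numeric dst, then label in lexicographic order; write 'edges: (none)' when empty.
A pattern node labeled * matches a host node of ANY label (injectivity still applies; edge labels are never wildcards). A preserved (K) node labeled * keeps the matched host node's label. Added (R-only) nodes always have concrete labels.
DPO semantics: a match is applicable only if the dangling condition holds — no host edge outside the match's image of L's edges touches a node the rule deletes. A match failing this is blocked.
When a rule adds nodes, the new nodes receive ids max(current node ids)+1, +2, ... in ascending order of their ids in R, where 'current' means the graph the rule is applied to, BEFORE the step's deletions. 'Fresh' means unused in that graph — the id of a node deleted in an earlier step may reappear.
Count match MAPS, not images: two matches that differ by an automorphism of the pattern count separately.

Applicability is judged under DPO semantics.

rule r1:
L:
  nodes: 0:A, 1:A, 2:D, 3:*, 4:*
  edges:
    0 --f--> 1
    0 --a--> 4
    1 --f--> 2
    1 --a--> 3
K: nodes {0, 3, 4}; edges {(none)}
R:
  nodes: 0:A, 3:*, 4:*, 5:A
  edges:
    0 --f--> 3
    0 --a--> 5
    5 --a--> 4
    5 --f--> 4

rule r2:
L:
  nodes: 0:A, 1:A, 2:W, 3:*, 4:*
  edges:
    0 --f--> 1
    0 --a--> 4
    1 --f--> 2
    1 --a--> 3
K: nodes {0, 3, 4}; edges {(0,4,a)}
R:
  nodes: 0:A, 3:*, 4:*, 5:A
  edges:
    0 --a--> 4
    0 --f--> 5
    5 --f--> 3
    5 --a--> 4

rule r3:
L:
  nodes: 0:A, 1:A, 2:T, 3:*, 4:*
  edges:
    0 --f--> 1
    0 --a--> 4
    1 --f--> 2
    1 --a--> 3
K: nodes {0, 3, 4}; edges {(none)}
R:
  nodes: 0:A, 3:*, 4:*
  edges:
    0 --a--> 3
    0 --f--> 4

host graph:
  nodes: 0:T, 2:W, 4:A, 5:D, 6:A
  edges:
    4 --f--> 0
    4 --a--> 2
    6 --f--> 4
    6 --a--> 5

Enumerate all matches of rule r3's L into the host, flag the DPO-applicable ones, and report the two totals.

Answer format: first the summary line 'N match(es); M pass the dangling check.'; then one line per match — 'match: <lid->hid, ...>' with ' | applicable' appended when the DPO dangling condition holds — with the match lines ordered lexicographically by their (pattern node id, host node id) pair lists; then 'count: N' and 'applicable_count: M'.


1 match(es); 1 pass the dangling check.
match: 0->6, 1->4, 2->0, 3->2, 4->5 | applicable
count: 1
applicable_count: 1


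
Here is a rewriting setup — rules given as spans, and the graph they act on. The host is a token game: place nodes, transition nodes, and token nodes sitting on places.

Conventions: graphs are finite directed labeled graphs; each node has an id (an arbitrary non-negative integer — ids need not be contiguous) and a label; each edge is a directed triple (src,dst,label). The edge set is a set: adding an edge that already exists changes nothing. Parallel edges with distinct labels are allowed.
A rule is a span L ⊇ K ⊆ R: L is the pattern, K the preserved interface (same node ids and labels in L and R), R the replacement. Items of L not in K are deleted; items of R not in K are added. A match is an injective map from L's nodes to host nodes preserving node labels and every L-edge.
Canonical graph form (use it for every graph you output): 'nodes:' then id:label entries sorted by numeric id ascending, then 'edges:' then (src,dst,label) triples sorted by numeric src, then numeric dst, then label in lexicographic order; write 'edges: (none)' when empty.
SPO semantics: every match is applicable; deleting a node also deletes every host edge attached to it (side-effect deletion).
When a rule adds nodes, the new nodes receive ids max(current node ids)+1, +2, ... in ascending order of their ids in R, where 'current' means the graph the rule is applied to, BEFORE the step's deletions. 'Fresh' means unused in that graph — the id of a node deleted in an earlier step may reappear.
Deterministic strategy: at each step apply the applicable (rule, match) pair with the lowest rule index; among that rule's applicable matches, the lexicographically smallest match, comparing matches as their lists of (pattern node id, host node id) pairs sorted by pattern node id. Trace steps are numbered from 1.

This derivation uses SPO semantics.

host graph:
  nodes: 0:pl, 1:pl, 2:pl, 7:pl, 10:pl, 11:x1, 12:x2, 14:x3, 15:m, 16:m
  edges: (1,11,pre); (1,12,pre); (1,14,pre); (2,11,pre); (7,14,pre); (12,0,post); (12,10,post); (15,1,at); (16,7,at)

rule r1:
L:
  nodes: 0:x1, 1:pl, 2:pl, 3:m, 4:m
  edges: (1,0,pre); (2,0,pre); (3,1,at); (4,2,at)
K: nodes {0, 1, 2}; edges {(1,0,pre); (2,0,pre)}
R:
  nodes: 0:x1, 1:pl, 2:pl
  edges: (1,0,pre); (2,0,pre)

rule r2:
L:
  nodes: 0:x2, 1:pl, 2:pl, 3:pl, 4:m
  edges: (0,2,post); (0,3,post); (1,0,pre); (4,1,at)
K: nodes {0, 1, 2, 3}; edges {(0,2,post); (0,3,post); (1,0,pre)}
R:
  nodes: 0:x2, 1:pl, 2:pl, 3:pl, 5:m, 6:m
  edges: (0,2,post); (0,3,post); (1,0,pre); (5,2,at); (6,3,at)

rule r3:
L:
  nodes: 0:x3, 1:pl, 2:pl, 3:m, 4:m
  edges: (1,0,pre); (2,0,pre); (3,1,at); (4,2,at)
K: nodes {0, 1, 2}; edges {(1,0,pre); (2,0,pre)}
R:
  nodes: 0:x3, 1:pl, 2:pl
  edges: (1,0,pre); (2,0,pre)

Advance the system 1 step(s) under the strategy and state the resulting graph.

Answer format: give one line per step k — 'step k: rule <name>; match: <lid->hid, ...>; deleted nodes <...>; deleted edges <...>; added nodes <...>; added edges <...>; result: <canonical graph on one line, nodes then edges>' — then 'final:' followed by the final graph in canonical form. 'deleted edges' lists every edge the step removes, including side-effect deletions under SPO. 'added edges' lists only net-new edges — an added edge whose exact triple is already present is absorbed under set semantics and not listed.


step 1: rule r2; match: 0->12, 1->1, 2->0, 3->10, 4->15; deleted nodes 15; deleted edges (15,1,at); added nodes 17, 18; added edges (17,0,at); (18,10,at); result: nodes: 0:pl, 1:pl, 2:pl, 7:pl, 10:pl, 11:x1, 12:x2, 14:x3, 16:m, 17:m, 18:m edges: (1,11,pre); (1,12,pre); (1,14,pre); (2,11,pre); (7,14,pre); (12,0,post); (12,10,post); (16,7,at); (17,0,at); (18,10,at)
final:
nodes: 0:pl, 1:pl, 2:pl, 7:pl, 10:pl, 11:x1, 12:x2, 14:x3, 16:m, 17:m, 18:m
edges: (1,11,pre); (1,12,pre); (1,14,pre); (2,11,pre); (7,14,pre); (12,0,post); (12,10,post); (16,7,at); (17,0,at); (18,10,at)


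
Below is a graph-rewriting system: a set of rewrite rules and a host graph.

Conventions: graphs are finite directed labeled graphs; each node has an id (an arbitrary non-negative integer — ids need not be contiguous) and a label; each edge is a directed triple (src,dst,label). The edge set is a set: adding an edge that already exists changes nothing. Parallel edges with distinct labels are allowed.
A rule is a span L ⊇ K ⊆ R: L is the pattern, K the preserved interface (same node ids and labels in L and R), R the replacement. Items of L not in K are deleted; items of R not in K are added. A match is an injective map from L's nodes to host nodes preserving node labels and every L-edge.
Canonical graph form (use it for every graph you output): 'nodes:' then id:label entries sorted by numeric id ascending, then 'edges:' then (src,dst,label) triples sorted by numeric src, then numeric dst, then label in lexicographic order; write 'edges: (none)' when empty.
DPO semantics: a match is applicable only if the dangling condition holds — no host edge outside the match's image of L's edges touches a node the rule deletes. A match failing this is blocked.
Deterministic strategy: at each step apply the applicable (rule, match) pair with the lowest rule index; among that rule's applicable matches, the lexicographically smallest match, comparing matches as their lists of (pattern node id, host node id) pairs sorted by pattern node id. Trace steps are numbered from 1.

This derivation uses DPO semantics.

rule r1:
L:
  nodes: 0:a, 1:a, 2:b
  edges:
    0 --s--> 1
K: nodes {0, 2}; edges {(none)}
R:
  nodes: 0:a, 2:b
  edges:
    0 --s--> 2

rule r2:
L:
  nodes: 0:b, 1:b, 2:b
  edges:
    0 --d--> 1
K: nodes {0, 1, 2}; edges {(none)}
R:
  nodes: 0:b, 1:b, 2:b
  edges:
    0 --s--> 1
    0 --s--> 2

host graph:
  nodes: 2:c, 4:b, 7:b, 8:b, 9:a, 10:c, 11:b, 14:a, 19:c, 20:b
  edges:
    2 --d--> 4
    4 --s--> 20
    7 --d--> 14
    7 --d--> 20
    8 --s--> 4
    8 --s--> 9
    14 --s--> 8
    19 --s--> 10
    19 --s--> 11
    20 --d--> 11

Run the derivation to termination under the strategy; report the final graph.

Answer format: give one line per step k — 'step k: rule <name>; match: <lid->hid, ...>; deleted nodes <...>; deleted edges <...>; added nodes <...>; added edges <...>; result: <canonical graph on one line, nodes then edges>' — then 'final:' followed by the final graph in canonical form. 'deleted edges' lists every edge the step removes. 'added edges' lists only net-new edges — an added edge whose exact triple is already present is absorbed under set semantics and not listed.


step 1: rule r2; match: 0->7, 1->20, 2->4; deleted nodes (none); deleted edges (7,20,d); added nodes (none); added edges (7,4,s); (7,20,s); result: nodes: 2:c, 4:b, 7:b, 8:b, 9:a, 10:c, 11:b, 14:a, 19:c, 20:b edges: (2,4,d); (4,20,s); (7,4,s); (7,14,d); (7,20,s); (8,4,s); (8,9,s); (14,8,s); (19,10,s); (19,11,s); (20,11,d)
step 2: rule r2; match: 0->20, 1->11, 2->4; deleted nodes (none); deleted edges (20,11,d); added nodes (none); added edges (20,4,s); (20,11,s); result: nodes: 2:c, 4:b, 7:b, 8:b, 9:a, 10:c, 11:b, 14:a, 19:c, 20:b edges: (2,4,d); (4,20,s); (7,4,s); (7,14,d); (7,20,s); (8,4,s); (8,9,s); (14,8,s); (19,10,s); (19,11,s); (20,4,s); (20,11,s)
final:
nodes: 2:c, 4:b, 7:b, 8:b, 9:a, 10:c, 11:b, 14:a, 19:c, 20:b
edges: (2,4,d); (4,20,s); (7,4,s); (7,14,d); (7,20,s); (8,4,s); (8,9,s); (14,8,s); (19,10,s); (19,11,s); (20,4,s); (20,11,s)


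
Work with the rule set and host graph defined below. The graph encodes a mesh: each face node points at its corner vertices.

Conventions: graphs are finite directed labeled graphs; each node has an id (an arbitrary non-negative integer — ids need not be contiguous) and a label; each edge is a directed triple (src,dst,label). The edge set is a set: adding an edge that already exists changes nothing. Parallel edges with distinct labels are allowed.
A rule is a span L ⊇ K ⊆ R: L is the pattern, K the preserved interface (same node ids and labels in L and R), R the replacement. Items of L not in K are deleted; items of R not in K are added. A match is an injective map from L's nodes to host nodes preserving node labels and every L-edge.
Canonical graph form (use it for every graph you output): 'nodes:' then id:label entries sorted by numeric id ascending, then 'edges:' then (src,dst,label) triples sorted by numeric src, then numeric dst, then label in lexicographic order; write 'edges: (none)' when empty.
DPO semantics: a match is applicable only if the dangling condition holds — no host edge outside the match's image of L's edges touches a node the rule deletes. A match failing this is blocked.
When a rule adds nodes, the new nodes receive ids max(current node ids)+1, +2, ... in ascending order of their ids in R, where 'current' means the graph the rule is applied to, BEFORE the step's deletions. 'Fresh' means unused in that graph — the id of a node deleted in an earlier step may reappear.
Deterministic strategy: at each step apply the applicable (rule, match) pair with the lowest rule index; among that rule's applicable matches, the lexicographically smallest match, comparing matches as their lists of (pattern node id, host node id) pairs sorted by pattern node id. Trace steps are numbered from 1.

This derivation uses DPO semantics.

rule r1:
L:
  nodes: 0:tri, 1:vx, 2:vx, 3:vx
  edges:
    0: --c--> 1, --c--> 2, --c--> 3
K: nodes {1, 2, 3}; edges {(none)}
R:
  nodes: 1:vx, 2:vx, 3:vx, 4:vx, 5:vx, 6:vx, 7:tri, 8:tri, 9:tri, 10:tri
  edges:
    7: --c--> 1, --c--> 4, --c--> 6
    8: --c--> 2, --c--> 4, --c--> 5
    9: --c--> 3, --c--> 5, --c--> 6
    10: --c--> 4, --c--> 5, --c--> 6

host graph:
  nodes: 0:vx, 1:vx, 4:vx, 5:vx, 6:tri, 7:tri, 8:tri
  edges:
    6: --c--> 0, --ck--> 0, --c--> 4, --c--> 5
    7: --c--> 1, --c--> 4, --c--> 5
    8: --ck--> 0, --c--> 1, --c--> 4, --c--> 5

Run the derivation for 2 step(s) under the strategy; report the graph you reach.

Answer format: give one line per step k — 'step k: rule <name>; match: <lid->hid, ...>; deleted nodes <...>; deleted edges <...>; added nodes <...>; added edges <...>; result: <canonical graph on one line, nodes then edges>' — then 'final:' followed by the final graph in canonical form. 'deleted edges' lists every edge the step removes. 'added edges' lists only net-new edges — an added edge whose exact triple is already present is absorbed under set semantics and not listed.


step 1: rule r1; match: 0->7, 1->1, 2->4, 3->5; deleted nodes 7; deleted edges (7,1,c); (7,4,c); (7,5,c); added nodes 9, 10, 11, 12, 13, 14, 15; added edges (12,1,c); (12,9,c); (12,11,c); (13,4,c); (13,9,c); (13,10,c); (14,5,c); (14,10,c); (14,11,c); (15,9,c); (15,10,c); (15,11,c); result: nodes: 0:vx, 1:vx, 4:vx, 5:vx, 6:tri, 8:tri, 9:vx, 10:vx, 11:vx, 12:tri, 13:tri, 14:tri, 15:tri edges: (6,0,c); (6,0,ck); (6,4,c); (6,5,c); (8,0,ck); (8,1,c); (8,4,c); (8,5,c); (12,1,c); (12,9,c); (12,11,c); (13,4,c); (13,9,c); (13,10,c); (14,5,c); (14,10,c); (14,11,c); (15,9,c); (15,10,c); (15,11,c)
step 2: rule r1; match: 0->12, 1->1, 2->9, 3->11; deleted nodes 12; deleted edges (12,1,c); (12,9,c); (12,11,c); added nodes 16, 17, 18, 19, 20, 21, 22; added edges (19,1,c); (19,16,c); (19,18,c); (20,9,c); (20,16,c); (20,17,c); (21,11,c); (21,17,c); (21,18,c); (22,16,c); (22,17,c); (22,18,c); result: nodes: 0:vx, 1:vx, 4:vx, 5:vx, 6:tri, 8:tri, 9:vx, 10:vx, 11:vx, 13:tri, 14:tri, 15:tri, 16:vx, 17:vx, 18:vx, 19:tri, 20:tri, 21:tri, 22:tri edges: (6,0,c); (6,0,ck); (6,4,c); (6,5,c); (8,0,ck); (8,1,c); (8,4,c); (8,5,c); (13,4,c); (13,9,c); (13,10,c); (14,5,c); (14,10,c); (14,11,c); (15,9,c); (15,10,c); (15,11,c); (19,1,c); (19,16,c); (19,18,c); (20,9,c); (20,16,c); (20,17,c); (21,11,c); (21,17,c); (21,18,c); (22,16,c); (22,17,c); (22,18,c)
final:
nodes: 0:vx, 1:vx, 4:vx, 5:vx, 6:tri, 8:tri, 9:vx, 10:vx, 11:vx, 13:tri, 14:tri, 15:tri, 16:vx, 17:vx, 18:vx, 19:tri, 20:tri, 21:tri, 22:tri
edges: (6,0,c); (6,0,ck); (6,4,c); (6,5,c); (8,0,ck); (8,1,c); (8,4,c); (8,5,c); (13,4,c); (13,9,c); (13,10,c); (14,5,c); (14,10,c); (14,11,c); (15,9,c); (15,10,c); (15,11,c); (19,1,c); (19,16,c); (19,18,c); (20,9,c); (20,16,c); (20,17,c); (21,11,c); (21,17,c); (21,18,c); (22,16,c); (22,17,c); (22,18,c)
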